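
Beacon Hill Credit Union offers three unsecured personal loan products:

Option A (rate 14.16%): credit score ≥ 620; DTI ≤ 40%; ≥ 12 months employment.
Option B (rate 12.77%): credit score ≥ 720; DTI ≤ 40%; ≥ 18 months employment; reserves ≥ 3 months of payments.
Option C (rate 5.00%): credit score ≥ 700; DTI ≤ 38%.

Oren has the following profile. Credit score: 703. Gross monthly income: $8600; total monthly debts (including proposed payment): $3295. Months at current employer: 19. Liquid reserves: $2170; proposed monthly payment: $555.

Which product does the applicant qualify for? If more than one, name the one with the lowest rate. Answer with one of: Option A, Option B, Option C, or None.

Option A

DTI = 3,295/8,600 = 38.3%.
Reserves = 2,170/555 = 3.9 months.
Option A: score 703 ≥ 620; DTI 38.3% ≤ 40%; employment 19 ≥ 12 mo → qualifies.
Option B: score 703 < 720; DTI 38.3% ≤ 40%; employment 19 ≥ 18 mo; reserves 3.9 ≥ 3 mo → does not qualify.
Option C: score 703 ≥ 700; DTI 38.3% > 38% → does not qualify.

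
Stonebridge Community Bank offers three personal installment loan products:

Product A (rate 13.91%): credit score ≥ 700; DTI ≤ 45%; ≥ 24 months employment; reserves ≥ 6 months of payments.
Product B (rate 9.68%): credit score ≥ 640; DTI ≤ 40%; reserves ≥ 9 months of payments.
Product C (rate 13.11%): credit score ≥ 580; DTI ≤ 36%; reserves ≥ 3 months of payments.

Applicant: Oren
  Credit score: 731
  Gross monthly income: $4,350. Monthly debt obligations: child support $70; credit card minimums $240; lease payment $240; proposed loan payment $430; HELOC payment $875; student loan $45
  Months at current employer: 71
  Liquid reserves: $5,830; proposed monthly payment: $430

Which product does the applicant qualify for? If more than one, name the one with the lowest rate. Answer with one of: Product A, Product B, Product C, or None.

Product A

Total debts = (70 + 240 + 240 + 430 + 875 + 45) = 1,900; DTI = 1,900/4,350 = 43.7%.
Reserves = 5,830/430 = 13.6 months.
Product A: score 731 ≥ 700; DTI 43.7% ≤ 45%; employment 71 ≥ 24 mo; reserves 13.6 ≥ 6 mo → qualifies.
Product B: score 731 ≥ 640; DTI 43.7% > 40%; reserves 13.6 ≥ 9 mo → does not qualify.
Product C: score 731 ≥ 580; DTI 43.7% > 36%; reserves 13.6 ≥ 3 mo → does not qualify.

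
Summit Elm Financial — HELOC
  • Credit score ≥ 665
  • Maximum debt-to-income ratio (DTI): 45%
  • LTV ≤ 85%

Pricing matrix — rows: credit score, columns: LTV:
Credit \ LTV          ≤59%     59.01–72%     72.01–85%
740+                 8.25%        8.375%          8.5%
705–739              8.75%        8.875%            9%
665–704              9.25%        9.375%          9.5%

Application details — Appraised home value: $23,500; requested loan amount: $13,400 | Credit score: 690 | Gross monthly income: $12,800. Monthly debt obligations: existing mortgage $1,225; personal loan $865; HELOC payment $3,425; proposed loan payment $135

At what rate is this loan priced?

Credit score 690 ≥ 665; Total monthly debts = (1,225 + 865 + 3,425 + 135) = 5,650. DTI: 5,650 ÷ 12,800 = 44.1%, within the 45% cap
LTV: 13,400 ÷ 23,500 = 57%, within 85% cap
Score 690 is in the 665–704 band; LTV 57% is in the ≤59% band → 9.25%.

9.25%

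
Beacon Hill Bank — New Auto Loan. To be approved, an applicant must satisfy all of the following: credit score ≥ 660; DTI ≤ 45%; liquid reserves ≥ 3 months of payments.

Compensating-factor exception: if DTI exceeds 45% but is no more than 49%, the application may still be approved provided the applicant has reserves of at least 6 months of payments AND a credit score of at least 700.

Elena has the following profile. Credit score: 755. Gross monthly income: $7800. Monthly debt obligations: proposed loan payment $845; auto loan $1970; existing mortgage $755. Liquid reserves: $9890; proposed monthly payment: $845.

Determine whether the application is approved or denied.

Credit score 755 ≥ 660 (meets base)
Total debts = (845 + 1,970 + 755) = 3,570. DTI = 3,570/7,800 = 45.8% > 45% — standard DTI limit exceeded.
Liquid reserves cover 9,890/845 = 11.7 months — ≥ 3 required
45.8% falls in the override range (45%–49%), so the compensating-factor test applies.
Reserves 11.7 ≥ 6 months; credit score 755 ≥ 700.
Both override conditions satisfied; DTI exception granted.

Approved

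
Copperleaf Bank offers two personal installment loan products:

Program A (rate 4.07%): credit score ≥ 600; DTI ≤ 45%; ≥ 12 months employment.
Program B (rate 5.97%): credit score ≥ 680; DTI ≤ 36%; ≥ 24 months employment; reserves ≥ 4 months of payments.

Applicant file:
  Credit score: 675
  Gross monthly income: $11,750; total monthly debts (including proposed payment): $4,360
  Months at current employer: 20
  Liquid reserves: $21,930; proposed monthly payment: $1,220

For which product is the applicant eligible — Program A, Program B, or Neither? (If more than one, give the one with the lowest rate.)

DTI = 4,360/11,750 = 37.1%.
Reserves = 21,930/1,220 = 18.0 months.
Program A: score 675 ≥ 600; DTI 37.1% ≤ 45%; employment 20 ≥ 12 mo → qualifies.
Program B: score 675 < 680; DTI 37.1% > 36%; employment 20 < 24 mo; reserves 18.0 ≥ 4 mo → does not qualify.

Program A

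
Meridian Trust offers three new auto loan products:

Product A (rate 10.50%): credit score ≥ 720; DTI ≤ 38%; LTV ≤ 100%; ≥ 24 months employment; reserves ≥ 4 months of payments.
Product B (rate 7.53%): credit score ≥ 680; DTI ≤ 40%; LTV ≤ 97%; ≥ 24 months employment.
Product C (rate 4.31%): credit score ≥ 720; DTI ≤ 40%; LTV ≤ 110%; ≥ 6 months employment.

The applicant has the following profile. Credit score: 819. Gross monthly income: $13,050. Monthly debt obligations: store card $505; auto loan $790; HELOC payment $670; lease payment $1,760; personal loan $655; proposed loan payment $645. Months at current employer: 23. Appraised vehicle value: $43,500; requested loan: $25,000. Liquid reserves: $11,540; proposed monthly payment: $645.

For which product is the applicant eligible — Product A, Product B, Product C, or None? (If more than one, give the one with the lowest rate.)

Total debts = (505 + 790 + 670 + 1,760 + 655 + 645) = 5,025; DTI = 5,025/13,050 = 38.5%.
LTV = 25,000/43,500 = 57.5%.
Reserves = 11,540/645 = 17.9 months.
Product A: score 819 ≥ 720; DTI 38.5% > 38%; LTV 57.5% ≤ 100%; employment 23 < 24 mo; reserves 17.9 ≥ 4 mo → does not qualify.
Product B: score 819 ≥ 680; DTI 38.5% ≤ 40%; LTV 57.5% ≤ 97%; employment 23 < 24 mo → does not qualify.
Product C: score 819 ≥ 720; DTI 38.5% ≤ 40%; LTV 57.5% ≤ 110%; employment 23 ≥ 6 mo → qualifies.

Product C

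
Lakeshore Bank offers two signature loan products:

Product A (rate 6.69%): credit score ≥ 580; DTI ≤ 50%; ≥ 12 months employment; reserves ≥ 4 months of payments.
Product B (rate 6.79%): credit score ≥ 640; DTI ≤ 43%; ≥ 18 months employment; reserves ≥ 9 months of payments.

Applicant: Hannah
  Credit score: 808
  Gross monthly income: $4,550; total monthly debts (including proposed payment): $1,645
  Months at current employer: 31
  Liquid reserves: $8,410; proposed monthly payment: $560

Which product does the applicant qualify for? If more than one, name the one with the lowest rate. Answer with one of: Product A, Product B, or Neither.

DTI = 1,645/4,550 = 36.2%.
Reserves = 8,410/560 = 15.0 months.
Product A: score 808 ≥ 580; DTI 36.2% ≤ 50%; employment 31 ≥ 12 mo; reserves 15.0 ≥ 4 mo → qualifies.
Product B: score 808 ≥ 640; DTI 36.2% ≤ 43%; employment 31 ≥ 18 mo; reserves 15.0 ≥ 9 mo → qualifies.
Qualifying: Product A, Product B. Lowest rate is 6.69% → Product A.

Product A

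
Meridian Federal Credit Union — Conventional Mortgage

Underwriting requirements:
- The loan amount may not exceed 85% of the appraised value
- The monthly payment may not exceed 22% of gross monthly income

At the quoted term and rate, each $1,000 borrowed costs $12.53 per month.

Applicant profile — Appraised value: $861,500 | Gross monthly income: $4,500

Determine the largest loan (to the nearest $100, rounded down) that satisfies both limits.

Payment cap: 22% × $4,500 = $990/month.
At $12.53 per $1,000, that supports 990/12.53 × 1,000 ≈ $79,010 → $79,000.
LTV cap: 85% × $861,500 = $732,275 → $732,200.
Binding constraint: payment-to-income.

$79,000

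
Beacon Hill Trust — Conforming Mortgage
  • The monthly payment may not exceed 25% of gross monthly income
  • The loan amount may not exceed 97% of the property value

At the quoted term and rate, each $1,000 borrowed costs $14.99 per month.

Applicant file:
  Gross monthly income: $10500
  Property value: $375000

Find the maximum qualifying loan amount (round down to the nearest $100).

Payment cap: 25% × $10,500 = $2,625/month.
At $14.99 per $1,000, that supports 2,625/14.99 × 1,000 ≈ $175,116 → $175,100.
LTV cap: 97% × $375,000 = $363,750 → $363,700.
Binding constraint: payment-to-income.

$175,100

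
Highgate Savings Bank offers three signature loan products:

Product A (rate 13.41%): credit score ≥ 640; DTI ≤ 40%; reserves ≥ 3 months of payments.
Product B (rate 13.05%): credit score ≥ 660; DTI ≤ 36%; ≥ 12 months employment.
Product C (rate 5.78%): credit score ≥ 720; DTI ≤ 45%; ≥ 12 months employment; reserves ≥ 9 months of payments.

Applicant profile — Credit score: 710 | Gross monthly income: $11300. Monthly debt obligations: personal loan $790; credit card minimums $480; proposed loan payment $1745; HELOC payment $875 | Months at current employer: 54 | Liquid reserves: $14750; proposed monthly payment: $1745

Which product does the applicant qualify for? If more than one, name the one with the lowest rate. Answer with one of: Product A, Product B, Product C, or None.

Total debts = (790 + 480 + 1,745 + 875) = 3,890; DTI = 3,890/11,300 = 34.4%.
Reserves = 14,750/1,745 = 8.5 months.
Product A: score 710 ≥ 640; DTI 34.4% ≤ 40%; reserves 8.5 ≥ 3 mo → qualifies.
Product B: score 710 ≥ 660; DTI 34.4% ≤ 36%; employment 54 ≥ 12 mo → qualifies.
Product C: score 710 < 720; DTI 34.4% ≤ 45%; employment 54 ≥ 12 mo; reserves 8.5 < 9 mo → does not qualify.
Qualifying: Product A, Product B. Lowest rate is 13.05% → Product B.

Product B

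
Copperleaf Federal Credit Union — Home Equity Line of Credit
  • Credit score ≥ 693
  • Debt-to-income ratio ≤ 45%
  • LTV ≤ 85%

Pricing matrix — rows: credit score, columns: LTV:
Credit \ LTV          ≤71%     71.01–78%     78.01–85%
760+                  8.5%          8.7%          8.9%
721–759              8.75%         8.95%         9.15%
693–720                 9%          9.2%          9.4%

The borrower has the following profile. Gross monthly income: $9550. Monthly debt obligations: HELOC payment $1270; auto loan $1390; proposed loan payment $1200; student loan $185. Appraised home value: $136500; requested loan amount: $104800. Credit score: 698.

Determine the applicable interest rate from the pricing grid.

Credit score 698 ≥ 693; Total monthly debts = (1,270 + 1,390 + 1,200 + 185) = 4,045. Debt-to-income = 4,045/9,550 = 42.4% — meets 45% limit
LTV = 104,800/136,500 = 76.8% ≤ 85%
Credit 698 → row 693–720; LTV 76.8% → column 71.01–78%. Grid cell → 9.2%.

9.2%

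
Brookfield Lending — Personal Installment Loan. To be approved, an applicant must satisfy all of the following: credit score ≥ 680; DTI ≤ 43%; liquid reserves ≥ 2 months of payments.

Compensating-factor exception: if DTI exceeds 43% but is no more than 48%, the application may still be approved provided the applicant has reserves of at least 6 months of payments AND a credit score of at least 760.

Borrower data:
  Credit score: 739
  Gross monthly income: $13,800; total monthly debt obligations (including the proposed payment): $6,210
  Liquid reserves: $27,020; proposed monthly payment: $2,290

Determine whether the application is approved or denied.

Denied

Credit score 739 ≥ 680 (meets base)
DTI: 6,210 ÷ 13,800 = 45%, over the 43% base limit.
Reserves: 27,020 ÷ 2,290 = 11.8 months (meets 2-month minimum)
DTI 45% is within the 43%–48% exception band; checking compensating factors.
Override check — reserves: 11.8 mo (ok); score: 739 (below 760).
Compensating-factor requirement not fully met.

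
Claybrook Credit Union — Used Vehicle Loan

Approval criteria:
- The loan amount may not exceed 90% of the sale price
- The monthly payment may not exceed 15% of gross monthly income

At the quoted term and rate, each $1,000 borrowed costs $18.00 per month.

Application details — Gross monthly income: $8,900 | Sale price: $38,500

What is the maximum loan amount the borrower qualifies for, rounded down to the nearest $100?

Payment cap: 15% × $8,900 = $1,335/month.
At $18.00 per $1,000, that supports 1,335/18.00 × 1,000 ≈ $74,166 → $74,100.
LTV cap: 90% × $38,500 = $34,650 → $34,600.
Binding constraint: loan-to-value.

$34,600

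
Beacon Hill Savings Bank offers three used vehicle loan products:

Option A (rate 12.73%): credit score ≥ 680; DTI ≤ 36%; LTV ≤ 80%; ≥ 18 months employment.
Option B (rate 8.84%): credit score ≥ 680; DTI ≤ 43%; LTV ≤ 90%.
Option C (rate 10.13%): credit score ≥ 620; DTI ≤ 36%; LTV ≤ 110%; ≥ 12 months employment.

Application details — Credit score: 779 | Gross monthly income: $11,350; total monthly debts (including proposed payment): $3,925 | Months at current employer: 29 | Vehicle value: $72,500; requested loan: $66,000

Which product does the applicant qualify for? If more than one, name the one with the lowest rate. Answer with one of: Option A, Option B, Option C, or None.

DTI = 3,925/11,350 = 34.6%.
LTV = 66,000/72,500 = 91%.
Option A: score 779 ≥ 680; DTI 34.6% ≤ 36%; LTV 91% > 80%; employment 29 ≥ 18 mo → does not qualify.
Option B: score 779 ≥ 680; DTI 34.6% ≤ 43%; LTV 91% > 90% → does not qualify.
Option C: score 779 ≥ 620; DTI 34.6% ≤ 36%; LTV 91% ≤ 110%; employment 29 ≥ 12 mo → qualifies.

Option C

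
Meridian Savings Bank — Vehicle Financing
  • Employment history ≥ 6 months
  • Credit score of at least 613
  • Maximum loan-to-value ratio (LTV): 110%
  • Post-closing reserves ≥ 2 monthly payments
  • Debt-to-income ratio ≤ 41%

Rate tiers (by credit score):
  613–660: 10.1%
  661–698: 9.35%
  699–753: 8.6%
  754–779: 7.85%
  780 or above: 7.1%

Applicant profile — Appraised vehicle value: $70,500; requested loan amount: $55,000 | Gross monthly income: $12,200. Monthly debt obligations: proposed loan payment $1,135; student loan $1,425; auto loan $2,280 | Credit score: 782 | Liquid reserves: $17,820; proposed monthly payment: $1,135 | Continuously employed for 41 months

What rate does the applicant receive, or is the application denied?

Credit score 782 ≥ 613 (meets minimum)
Reserves: 17,820 ÷ 1,135 = 15.7 months (meets 2-month minimum)
Employment 41 ≥ 6 months
Loan-to-value = 55,000/70,500 = 78% — pass (110% max)
Total monthly debts = (1,135 + 1,425 + 2,280) = 4,840. Debt-to-income = 4,840/12,200 = 39.7% — meets 41% limit
All requirements met. Score 782 falls in the 780 or above tier → 7.1%.

Approved at 7.1%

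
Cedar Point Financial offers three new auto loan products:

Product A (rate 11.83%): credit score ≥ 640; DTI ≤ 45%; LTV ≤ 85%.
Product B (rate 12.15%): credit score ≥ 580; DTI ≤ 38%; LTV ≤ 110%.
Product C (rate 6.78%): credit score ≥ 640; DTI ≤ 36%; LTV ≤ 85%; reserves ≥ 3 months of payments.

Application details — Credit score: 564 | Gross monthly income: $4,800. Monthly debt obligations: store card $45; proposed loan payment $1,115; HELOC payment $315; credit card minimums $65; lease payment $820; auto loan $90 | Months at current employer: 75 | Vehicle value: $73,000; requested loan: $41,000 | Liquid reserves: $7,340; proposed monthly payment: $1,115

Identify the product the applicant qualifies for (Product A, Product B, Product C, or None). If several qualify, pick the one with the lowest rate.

Total debts = (45 + 1,115 + 315 + 65 + 820 + 90) = 2,450; DTI = 2,450/4,800 = 51%.
LTV = 41,000/73,000 = 56.2%.
Reserves = 7,340/1,115 = 6.6 months.
Product A: score 564 < 640; DTI 51% > 45%; LTV 56.2% ≤ 85% → does not qualify.
Product B: score 564 < 580; DTI 51% > 38%; LTV 56.2% ≤ 110% → does not qualify.
Product C: score 564 < 640; DTI 51% > 36%; LTV 56.2% ≤ 85%; reserves 6.6 ≥ 3 mo → does not qualify.

None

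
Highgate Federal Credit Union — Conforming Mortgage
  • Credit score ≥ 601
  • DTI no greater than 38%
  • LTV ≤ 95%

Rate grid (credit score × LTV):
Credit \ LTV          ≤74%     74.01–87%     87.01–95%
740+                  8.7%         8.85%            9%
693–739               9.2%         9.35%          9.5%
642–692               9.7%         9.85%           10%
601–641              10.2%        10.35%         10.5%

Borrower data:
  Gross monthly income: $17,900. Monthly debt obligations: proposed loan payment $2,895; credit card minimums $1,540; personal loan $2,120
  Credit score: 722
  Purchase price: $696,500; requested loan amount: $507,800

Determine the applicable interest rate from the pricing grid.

Credit score 722 ≥ 601; Total monthly debts = (2,895 + 1,540 + 2,120) = 6,555. Debt-to-income = 6,555/17,900 = 36.6% — meets 38% limit
LTV: 507,800 ÷ 696,500 = 72.9%, within 95% cap
Credit 722 → row 693–739; LTV 72.9% → column ≤74%. Grid cell → 9.2%.

9.2%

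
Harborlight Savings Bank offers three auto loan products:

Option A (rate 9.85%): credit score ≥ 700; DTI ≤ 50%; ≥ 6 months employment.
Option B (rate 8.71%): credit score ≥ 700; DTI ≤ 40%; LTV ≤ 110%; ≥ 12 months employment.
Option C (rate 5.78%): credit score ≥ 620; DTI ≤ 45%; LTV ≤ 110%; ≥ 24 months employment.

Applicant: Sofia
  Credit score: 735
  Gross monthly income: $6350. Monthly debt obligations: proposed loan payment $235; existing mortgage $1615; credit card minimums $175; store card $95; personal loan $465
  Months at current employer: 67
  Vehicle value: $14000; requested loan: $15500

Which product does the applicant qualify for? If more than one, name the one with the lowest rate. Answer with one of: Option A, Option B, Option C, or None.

Total debts = (235 + 1,615 + 175 + 95 + 465) = 2,585; DTI = 2,585/6,350 = 40.7%.
LTV = 15,500/14,000 = 110.7%.
Option A: score 735 ≥ 700; DTI 40.7% ≤ 50%; employment 67 ≥ 6 mo → qualifies.
Option B: score 735 ≥ 700; DTI 40.7% > 40%; LTV 110.7% > 110%; employment 67 ≥ 12 mo → does not qualify.
Option C: score 735 ≥ 620; DTI 40.7% ≤ 45%; LTV 110.7% > 110%; employment 67 ≥ 24 mo → does not qualify.

Option A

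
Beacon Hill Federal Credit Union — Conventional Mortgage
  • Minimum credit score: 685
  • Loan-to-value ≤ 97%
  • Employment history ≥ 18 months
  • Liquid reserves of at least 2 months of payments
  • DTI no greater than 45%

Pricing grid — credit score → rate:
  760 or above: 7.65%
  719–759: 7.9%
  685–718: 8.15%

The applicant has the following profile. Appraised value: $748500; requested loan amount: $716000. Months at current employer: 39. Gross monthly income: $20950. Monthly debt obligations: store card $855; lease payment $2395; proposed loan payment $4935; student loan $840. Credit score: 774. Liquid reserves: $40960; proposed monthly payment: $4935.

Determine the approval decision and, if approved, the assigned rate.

Credit score 774 ≥ 685 (meets minimum)
Liquid reserves cover 40,960/4,935 = 8.3 months — ≥ 2 required
Employment 39 ≥ 18 months
Total monthly debts = (855 + 2,395 + 4,935 + 840) = 9,025. Debt-to-income = 9,025/20,950 = 43.1% — meets 45% limit
LTV: 716,000 ÷ 748,500 = 95.7%, within 97% cap
All requirements met. Score 774 falls in the 760 or above tier → 7.65%.

Approved at 7.65%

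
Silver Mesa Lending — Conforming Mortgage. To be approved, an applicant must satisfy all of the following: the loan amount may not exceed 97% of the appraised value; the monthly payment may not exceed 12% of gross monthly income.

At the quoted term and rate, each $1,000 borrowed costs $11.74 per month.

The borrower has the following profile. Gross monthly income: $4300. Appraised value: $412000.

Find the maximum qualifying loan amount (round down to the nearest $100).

Payment cap: 12% × $4,300 = $516/month.
At $11.74 per $1,000, that supports 516/11.74 × 1,000 ≈ $43,952 → $43,900.
LTV cap: 97% × $412,000 = $399,640 → $399,600.
Binding constraint: payment-to-income.

$43,900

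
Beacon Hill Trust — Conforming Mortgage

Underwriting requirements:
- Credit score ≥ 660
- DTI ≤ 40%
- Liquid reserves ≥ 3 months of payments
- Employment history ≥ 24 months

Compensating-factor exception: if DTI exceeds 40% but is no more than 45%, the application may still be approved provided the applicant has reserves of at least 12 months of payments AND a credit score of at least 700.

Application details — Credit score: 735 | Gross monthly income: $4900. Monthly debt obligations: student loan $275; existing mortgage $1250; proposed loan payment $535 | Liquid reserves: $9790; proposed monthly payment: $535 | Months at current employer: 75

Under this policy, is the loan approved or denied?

Credit score 735 ≥ 660 (meets base)
Total debts = (275 + 1,250 + 535) = 2,060. DTI: 2,060 ÷ 4,900 = 42%, over the 40% base limit.
Reserves: 9,790 ÷ 535 = 18.3 months (meets 3-month minimum)
Employment 75 ≥ 24 months
42% falls in the override range (40%–45%), so the compensating-factor test applies.
Override check — reserves: 18.3 mo (ok); score: 735 (ok).
Both override conditions satisfied; DTI exception granted.

Approved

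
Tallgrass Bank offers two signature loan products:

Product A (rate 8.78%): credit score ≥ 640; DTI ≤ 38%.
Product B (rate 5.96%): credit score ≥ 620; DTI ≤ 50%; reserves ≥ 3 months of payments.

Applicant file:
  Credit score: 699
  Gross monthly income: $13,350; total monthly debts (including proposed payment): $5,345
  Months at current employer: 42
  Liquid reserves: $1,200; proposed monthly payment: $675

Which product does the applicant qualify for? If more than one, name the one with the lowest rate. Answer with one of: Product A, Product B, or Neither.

Neither

DTI = 5,345/13,350 = 40%.
Reserves = 1,200/675 = 1.8 months.
Product A: score 699 ≥ 640; DTI 40% > 38% → does not qualify.
Product B: score 699 ≥ 620; DTI 40% ≤ 50%; reserves 1.8 < 3 mo → does not qualify.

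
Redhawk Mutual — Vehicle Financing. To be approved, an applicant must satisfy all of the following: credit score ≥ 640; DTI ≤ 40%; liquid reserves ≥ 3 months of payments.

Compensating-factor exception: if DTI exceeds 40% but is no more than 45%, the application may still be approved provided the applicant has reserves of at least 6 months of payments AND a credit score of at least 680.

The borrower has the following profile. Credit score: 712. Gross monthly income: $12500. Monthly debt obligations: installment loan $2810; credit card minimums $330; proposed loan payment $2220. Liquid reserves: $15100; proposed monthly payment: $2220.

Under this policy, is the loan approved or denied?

Approved

Credit score 712 ≥ 640 (meets base)
Total debts = (2,810 + 330 + 2,220) = 5,360. DTI = 5,360/12,500 = 42.9% > 40% — standard DTI limit exceeded.
Reserves = 15,100/2,220 = 6.8 months ≥ 3
42.9% falls in the override range (40%–45%), so the compensating-factor test applies.
Override check — reserves: 6.8 mo (ok); score: 712 (ok).
Both override conditions satisfied; DTI exception granted.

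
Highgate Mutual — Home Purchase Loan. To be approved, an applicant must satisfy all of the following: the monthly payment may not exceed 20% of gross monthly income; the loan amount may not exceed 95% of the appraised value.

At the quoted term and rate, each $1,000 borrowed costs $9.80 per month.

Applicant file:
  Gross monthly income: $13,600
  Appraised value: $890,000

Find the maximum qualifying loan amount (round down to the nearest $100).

$277,500

Payment cap: 20% × $13,600 = $2,720/month.
At $9.80 per $1,000, that supports 2,720/9.80 × 1,000 ≈ $277,551 → $277,500.
LTV cap: 95% × $890,000 = $845,500 → $845,500.
Binding constraint: payment-to-income.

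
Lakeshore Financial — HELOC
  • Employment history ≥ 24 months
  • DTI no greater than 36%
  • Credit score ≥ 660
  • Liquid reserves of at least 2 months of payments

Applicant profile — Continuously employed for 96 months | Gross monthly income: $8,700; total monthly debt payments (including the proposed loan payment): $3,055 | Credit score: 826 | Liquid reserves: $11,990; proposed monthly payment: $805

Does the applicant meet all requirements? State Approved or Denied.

Approved

Employment 96 ≥ 24 months
DTI: 3,055 ÷ 8,700 = 35.1%, within the 36% cap
Credit score 826 ≥ 660 (meets)
Reserves = 11,990/805 = 14.9 months ≥ 2
All criteria satisfied.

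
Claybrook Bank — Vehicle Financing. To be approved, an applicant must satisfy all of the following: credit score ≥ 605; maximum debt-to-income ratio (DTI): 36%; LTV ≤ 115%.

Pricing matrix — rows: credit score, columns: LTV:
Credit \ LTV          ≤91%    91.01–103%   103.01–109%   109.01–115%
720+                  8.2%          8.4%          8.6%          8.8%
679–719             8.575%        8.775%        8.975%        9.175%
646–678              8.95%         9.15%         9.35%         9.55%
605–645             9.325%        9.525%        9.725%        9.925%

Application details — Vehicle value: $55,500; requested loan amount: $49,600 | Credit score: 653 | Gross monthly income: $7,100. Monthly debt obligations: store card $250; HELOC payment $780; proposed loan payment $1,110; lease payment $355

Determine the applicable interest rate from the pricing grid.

Credit score 653 ≥ 605; Total monthly debts = (250 + 780 + 1,110 + 355) = 2,495. DTI: 2,495 ÷ 7,100 = 35.1%, within the 36% cap
Loan-to-value = 49,600/55,500 = 89.4% — pass (115% max)
Score 653 is in the 646–678 band; LTV 89.4% is in the ≤91% band → 8.95%.

8.95%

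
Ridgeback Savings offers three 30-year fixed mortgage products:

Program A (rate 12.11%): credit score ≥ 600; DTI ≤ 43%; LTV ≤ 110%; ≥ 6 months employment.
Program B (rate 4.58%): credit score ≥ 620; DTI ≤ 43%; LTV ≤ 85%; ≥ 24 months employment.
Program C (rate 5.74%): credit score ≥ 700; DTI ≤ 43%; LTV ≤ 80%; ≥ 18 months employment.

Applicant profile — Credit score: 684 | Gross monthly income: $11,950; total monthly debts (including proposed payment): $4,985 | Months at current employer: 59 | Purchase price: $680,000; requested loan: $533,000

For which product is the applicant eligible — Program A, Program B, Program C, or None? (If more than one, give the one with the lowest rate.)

DTI = 4,985/11,950 = 41.7%.
LTV = 533,000/680,000 = 78.4%.
Program A: score 684 ≥ 600; DTI 41.7% ≤ 43%; LTV 78.4% ≤ 110%; employment 59 ≥ 6 mo → qualifies.
Program B: score 684 ≥ 620; DTI 41.7% ≤ 43%; LTV 78.4% ≤ 85%; employment 59 ≥ 24 mo → qualifies.
Program C: score 684 < 700; DTI 41.7% ≤ 43%; LTV 78.4% ≤ 80%; employment 59 ≥ 18 mo → does not qualify.
Qualifying: Program A, Program B. Lowest rate is 4.58% → Program B.

Program B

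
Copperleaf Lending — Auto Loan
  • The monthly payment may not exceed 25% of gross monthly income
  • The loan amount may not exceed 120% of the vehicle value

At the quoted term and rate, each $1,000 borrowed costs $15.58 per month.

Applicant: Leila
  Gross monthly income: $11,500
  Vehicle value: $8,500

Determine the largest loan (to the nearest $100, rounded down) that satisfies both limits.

Payment cap: 25% × $11,500 = $2,875/month.
At $15.58 per $1,000, that supports 2,875/15.58 × 1,000 ≈ $184,531 → $184,500.
LTV cap: 120% × $8,500 = $10,200 → $10,200.
Binding constraint: loan-to-value.

$10,200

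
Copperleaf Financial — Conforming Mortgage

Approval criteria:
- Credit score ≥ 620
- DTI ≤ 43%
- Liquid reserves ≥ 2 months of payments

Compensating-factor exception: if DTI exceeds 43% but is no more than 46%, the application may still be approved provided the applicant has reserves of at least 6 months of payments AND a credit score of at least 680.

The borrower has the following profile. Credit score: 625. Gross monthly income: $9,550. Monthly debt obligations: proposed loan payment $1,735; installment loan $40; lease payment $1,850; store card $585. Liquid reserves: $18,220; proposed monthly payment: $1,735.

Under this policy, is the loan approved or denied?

Denied

Credit score 625 ≥ 620 (meets base)
Total debts = (1,735 + 40 + 1,850 + 585) = 4,210. DTI = 4,210/9,550 = 44.1% > 43% — standard DTI limit exceeded.
Reserves: 18,220 ÷ 1,735 = 10.5 months (meets 2-month minimum)
44.1% falls in the override range (43%–46%), so the compensating-factor test applies.
Override check — reserves: 10.5 mo (ok); score: 625 (below 680).
Override conditions not both satisfied; exception does not apply.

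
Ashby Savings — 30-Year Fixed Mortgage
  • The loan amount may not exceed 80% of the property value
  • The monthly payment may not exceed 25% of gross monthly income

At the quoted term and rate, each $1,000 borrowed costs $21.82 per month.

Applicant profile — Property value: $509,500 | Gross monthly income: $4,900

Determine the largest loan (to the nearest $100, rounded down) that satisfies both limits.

$56,100

Payment cap: 25% × $4,900 = $1,225/month.
At $21.82 per $1,000, that supports 1,225/21.82 × 1,000 ≈ $56,141 → $56,100.
LTV cap: 80% × $509,500 = $407,600 → $407,600.
Binding constraint: payment-to-income.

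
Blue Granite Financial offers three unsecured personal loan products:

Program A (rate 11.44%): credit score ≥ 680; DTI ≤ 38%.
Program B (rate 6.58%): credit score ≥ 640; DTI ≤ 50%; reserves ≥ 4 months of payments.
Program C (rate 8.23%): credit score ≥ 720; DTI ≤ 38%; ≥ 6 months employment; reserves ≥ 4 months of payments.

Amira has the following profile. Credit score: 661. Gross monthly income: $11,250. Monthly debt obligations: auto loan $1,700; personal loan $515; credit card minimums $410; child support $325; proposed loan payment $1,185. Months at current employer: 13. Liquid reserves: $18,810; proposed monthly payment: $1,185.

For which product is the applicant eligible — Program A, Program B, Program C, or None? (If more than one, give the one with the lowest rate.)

Total debts = (1,700 + 515 + 410 + 325 + 1,185) = 4,135; DTI = 4,135/11,250 = 36.8%.
Reserves = 18,810/1,185 = 15.9 months.
Program A: score 661 < 680; DTI 36.8% ≤ 38% → does not qualify.
Program B: score 661 ≥ 640; DTI 36.8% ≤ 50%; reserves 15.9 ≥ 4 mo → qualifies.
Program C: score 661 < 720; DTI 36.8% ≤ 38%; employment 13 ≥ 6 mo; reserves 15.9 ≥ 4 mo → does not qualify.

Program B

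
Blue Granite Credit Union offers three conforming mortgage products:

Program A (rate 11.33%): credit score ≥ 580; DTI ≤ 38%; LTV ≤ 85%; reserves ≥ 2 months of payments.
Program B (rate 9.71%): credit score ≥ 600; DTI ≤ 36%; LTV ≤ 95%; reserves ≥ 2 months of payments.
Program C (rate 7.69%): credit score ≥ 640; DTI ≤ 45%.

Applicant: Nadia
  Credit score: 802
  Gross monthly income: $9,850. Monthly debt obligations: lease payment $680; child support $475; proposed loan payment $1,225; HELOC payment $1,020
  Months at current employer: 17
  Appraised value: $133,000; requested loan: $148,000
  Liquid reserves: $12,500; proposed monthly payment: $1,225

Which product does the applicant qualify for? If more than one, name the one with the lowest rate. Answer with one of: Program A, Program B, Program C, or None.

Program C

Total debts = (680 + 475 + 1,225 + 1,020) = 3,400; DTI = 3,400/9,850 = 34.5%.
LTV = 148,000/133,000 = 111.3%.
Reserves = 12,500/1,225 = 10.2 months.
Program A: score 802 ≥ 580; DTI 34.5% ≤ 38%; LTV 111.3% > 85%; reserves 10.2 ≥ 2 mo → does not qualify.
Program B: score 802 ≥ 600; DTI 34.5% ≤ 36%; LTV 111.3% > 95%; reserves 10.2 ≥ 2 mo → does not qualify.
Program C: score 802 ≥ 640; DTI 34.5% ≤ 45% → qualifies.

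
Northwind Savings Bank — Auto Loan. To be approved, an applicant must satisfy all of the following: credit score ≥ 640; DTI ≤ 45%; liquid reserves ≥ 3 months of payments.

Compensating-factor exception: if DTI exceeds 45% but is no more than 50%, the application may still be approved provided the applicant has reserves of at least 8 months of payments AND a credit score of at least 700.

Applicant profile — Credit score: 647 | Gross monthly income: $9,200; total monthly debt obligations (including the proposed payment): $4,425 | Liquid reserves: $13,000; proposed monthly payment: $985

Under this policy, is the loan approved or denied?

Credit score 647 ≥ 640 (meets base)
DTI: 4,425 ÷ 9,200 = 48.1%, over the 45% base limit.
Reserves: 13,000 ÷ 985 = 13.2 months (meets 3-month minimum)
48.1% falls in the override range (45%–50%), so the compensating-factor test applies.
Override check — reserves: 13.2 mo (ok); score: 647 (below 700).
Override conditions not both satisfied; exception does not apply.

Denied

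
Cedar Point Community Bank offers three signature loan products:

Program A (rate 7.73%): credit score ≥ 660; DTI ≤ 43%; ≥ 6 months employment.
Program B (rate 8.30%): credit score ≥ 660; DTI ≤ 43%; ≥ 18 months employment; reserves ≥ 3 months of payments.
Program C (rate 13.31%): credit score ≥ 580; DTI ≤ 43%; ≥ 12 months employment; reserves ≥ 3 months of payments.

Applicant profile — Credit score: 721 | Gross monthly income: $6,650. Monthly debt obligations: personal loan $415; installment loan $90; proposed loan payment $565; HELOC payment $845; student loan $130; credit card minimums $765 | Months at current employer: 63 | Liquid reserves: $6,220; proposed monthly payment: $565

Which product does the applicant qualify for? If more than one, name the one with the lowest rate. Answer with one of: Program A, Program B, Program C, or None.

Program A

Total debts = (415 + 90 + 565 + 845 + 130 + 765) = 2,810; DTI = 2,810/6,650 = 42.3%.
Reserves = 6,220/565 = 11.0 months.
Program A: score 721 ≥ 660; DTI 42.3% ≤ 43%; employment 63 ≥ 6 mo → qualifies.
Program B: score 721 ≥ 660; DTI 42.3% ≤ 43%; employment 63 ≥ 18 mo; reserves 11.0 ≥ 3 mo → qualifies.
Program C: score 721 ≥ 580; DTI 42.3% ≤ 43%; employment 63 ≥ 12 mo; reserves 11.0 ≥ 3 mo → qualifies.
Qualifying: Program A, Program B, Program C. Lowest rate is 7.73% → Program A.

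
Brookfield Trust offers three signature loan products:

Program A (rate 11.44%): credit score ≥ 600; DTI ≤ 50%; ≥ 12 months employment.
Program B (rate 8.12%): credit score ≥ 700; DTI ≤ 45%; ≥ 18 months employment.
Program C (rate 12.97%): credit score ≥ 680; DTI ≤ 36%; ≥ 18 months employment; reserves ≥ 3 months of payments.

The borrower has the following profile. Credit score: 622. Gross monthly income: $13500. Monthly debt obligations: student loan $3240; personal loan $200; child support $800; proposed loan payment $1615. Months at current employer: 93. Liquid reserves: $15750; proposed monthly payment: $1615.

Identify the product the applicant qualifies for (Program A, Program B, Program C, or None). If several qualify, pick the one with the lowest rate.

Total debts = (3,240 + 200 + 800 + 1,615) = 5,855; DTI = 5,855/13,500 = 43.4%.
Reserves = 15,750/1,615 = 9.8 months.
Program A: score 622 ≥ 600; DTI 43.4% ≤ 50%; employment 93 ≥ 12 mo → qualifies.
Program B: score 622 < 700; DTI 43.4% ≤ 45%; employment 93 ≥ 18 mo → does not qualify.
Program C: score 622 < 680; DTI 43.4% > 36%; employment 93 ≥ 18 mo; reserves 9.8 ≥ 3 mo → does not qualify.

Program A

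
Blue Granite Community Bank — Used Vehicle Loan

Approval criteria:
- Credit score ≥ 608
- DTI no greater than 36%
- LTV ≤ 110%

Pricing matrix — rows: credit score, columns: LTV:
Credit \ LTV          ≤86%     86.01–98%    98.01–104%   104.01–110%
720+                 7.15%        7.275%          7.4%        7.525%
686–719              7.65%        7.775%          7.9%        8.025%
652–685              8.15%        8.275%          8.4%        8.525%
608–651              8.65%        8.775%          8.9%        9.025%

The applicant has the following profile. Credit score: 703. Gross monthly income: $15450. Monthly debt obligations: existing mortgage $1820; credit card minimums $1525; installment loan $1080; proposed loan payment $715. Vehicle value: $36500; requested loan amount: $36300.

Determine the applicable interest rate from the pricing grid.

Credit score 703 ≥ 608; Total monthly debts = (1,820 + 1,525 + 1,080 + 715) = 5,140. DTI = 5,140/15,450 = 33.3% ≤ 36%
LTV = 36,300/36,500 = 99.5% ≤ 110%
Credit 703 → row 686–719; LTV 99.5% → column 98.01–104%. Grid cell → 7.9%.

7.9%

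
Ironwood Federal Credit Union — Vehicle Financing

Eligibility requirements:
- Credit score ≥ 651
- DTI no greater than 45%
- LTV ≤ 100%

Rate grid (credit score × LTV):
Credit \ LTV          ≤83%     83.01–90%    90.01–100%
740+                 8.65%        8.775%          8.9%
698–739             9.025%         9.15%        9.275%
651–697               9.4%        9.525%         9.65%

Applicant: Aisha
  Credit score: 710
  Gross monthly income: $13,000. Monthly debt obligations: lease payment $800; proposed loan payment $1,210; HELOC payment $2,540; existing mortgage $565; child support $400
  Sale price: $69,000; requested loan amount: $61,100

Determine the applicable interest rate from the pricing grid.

9.15%

Credit score 710 ≥ 651; Total monthly debts = (800 + 1,210 + 2,540 + 565 + 400) = 5,515. Debt-to-income = 5,515/13,000 = 42.4% — meets 45% limit
LTV = 61,100/69,000 = 88.6% ≤ 100%
Credit 710 → row 698–739; LTV 88.6% → column 83.01–90%. Grid cell → 9.15%.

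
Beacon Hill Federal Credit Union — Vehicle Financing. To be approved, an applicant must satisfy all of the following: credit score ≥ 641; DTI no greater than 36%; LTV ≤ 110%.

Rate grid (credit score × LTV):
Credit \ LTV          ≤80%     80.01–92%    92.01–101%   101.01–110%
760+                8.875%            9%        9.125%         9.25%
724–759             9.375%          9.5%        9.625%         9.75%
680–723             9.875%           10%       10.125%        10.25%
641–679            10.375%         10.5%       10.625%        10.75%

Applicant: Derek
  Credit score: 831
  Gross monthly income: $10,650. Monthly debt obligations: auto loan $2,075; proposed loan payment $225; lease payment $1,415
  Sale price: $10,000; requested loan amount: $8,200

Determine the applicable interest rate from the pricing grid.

Credit score 831 ≥ 641; Total monthly debts = (2,075 + 225 + 1,415) = 3,715. Debt-to-income = 3,715/10,650 = 34.9% — meets 36% limit
LTV = 8,200/10,000 = 82% ≤ 110%
Credit 831 → row 760+; LTV 82% → column 80.01–92%. Grid cell → 9%.

9%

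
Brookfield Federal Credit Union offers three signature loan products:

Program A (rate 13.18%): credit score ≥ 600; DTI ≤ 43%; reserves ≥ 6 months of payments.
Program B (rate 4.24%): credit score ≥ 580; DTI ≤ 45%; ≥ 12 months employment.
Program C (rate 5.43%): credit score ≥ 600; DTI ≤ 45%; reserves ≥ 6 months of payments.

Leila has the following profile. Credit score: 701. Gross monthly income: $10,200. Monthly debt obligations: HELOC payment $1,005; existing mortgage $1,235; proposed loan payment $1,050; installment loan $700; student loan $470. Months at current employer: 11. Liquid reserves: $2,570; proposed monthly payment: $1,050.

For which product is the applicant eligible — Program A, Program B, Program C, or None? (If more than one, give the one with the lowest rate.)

Total debts = (1,005 + 1,235 + 1,050 + 700 + 470) = 4,460; DTI = 4,460/10,200 = 43.7%.
Reserves = 2,570/1,050 = 2.4 months.
Program A: score 701 ≥ 600; DTI 43.7% > 43%; reserves 2.4 < 6 mo → does not qualify.
Program B: score 701 ≥ 580; DTI 43.7% ≤ 45%; employment 11 < 12 mo → does not qualify.
Program C: score 701 ≥ 600; DTI 43.7% ≤ 45%; reserves 2.4 < 6 mo → does not qualify.

None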